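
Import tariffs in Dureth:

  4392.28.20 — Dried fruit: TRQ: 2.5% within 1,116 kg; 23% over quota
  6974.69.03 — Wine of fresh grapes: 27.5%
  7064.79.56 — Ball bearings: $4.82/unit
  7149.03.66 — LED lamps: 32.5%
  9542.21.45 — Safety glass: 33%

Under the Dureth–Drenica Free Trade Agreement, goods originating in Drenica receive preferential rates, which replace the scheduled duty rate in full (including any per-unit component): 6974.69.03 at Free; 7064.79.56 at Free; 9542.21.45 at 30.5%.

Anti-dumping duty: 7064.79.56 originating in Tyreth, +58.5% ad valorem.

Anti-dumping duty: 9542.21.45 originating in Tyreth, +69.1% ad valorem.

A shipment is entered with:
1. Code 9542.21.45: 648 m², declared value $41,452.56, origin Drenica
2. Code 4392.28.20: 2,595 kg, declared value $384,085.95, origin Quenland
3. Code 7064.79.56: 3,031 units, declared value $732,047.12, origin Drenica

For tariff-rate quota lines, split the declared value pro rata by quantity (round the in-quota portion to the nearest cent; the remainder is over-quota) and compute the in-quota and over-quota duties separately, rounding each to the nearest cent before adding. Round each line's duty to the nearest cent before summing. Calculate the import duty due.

$67,121.07

Line 1 (9542.21.45, Drenica, 648 m², $41,452.56):
Base rate for 9542.21.45 is 33%.
Origin Drenica qualifies under the Dureth–Drenica agreement and 9542.21.45 is covered: preferential rate 30.5% applies instead.
The additional-duty order on 9542.21.45 targets Tyreth, not Drenica; it does not apply.
Duty = $41,452.56 × 30.5% = $12,643.03.
Line 2 (4392.28.20, Quenland, 2,595 kg, $384,085.95):
Code 4392.28.20 is under a tariff-rate quota (threshold 1,116 kg). In-quota: 1,116 kg at 2.5%; over-quota: 1,479 kg at 23%.
Pro-rata value split: in-quota = $384,085.95 × 1,116/2,595 = $165,179.16; over-quota = $384,085.95 − $165,179.16 = $218,906.79.
In-quota duty = $165,179.16 × 2.5% = $4,129.48. Over-quota duty = $218,906.79 × 23% = $50,348.56.
Line duty = $4,129.48 + $50,348.56 = $54,478.04.
Line 3 (7064.79.56, Drenica, 3,031 units, $732,047.12):
Base rate for 7064.79.56 is $4.82/unit.
Origin Drenica qualifies under the Dureth–Drenica agreement and 7064.79.56 is covered: preferential rate Free applies instead.
The additional-duty order on 7064.79.56 targets Tyreth, not Drenica; it does not apply.
Duty = $732,047.12 × 0% = $0.00.
Total = $12,643.03 + $54,478.04 + $0.00 = $67,121.07.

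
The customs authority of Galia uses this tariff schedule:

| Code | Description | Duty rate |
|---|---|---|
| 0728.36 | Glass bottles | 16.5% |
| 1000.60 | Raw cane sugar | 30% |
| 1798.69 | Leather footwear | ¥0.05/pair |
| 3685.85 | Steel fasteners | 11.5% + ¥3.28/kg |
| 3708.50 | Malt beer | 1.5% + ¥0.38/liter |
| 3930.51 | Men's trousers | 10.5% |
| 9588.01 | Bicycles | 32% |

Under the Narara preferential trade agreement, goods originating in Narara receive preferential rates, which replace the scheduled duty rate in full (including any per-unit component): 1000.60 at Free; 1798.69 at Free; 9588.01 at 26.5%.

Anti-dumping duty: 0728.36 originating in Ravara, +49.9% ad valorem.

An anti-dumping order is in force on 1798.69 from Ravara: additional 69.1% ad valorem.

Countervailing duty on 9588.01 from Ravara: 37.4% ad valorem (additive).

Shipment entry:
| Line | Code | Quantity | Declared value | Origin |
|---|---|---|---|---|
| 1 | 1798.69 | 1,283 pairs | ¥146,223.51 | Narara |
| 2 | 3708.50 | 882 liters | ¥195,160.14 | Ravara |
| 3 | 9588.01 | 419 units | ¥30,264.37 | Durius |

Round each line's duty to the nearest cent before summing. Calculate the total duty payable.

¥12,947.16

Line 1 (1798.69, Narara, 1,283 pairs, ¥146,223.51):
Base rate for 1798.69 is ¥0.05/pair.
Origin Narara qualifies under the Galia–Narara agreement and 1798.69 is covered: preferential rate Free applies instead.
The additional-duty order on 1798.69 targets Ravara, not Narara; it does not apply.
Duty = ¥146,223.51 × 0% = ¥0.00.
Line 2 (3708.50, Ravara, 882 liters, ¥195,160.14):
Base rate for 3708.50 is 1.5% + ¥0.38/liter.
Duty = ¥195,160.14 × 1.5% + 882 × ¥0.38 = ¥3,262.56.
Line 3 (9588.01, Durius, 419 units, ¥30,264.37):
Base rate for 9588.01 is 32%.
9588.01 has an FTA preferential rate, but origin Durius is not Narara; base rate stands.
The additional-duty order on 9588.01 targets Ravara, not Durius; it does not apply.
Duty = ¥30,264.37 × 32% = ¥9,684.60.
Total = ¥0.00 + ¥3,262.56 + ¥9,684.60 = ¥12,947.16.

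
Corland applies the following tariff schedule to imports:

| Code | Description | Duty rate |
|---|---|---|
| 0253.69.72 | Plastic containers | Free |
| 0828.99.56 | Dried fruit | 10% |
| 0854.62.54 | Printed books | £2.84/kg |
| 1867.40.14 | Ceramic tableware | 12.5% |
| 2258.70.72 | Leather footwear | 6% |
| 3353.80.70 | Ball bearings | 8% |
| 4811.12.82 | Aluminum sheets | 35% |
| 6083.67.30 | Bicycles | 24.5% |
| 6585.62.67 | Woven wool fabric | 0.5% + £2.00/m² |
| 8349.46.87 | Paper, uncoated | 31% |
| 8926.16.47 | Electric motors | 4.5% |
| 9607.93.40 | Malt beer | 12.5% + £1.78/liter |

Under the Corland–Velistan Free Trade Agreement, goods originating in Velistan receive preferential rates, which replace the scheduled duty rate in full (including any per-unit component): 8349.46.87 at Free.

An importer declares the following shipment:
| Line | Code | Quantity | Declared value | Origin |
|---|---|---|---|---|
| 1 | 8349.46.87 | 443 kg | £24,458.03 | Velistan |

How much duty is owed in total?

Line 1 (8349.46.87, Velistan, 443 kg, £24,458.03):
Base rate for 8349.46.87 is 31%.
Origin Velistan qualifies under the Corland–Velistan agreement and 8349.46.87 is covered: preferential rate Free applies instead.
Duty = £24,458.03 × 0% = £0.00.

£0.00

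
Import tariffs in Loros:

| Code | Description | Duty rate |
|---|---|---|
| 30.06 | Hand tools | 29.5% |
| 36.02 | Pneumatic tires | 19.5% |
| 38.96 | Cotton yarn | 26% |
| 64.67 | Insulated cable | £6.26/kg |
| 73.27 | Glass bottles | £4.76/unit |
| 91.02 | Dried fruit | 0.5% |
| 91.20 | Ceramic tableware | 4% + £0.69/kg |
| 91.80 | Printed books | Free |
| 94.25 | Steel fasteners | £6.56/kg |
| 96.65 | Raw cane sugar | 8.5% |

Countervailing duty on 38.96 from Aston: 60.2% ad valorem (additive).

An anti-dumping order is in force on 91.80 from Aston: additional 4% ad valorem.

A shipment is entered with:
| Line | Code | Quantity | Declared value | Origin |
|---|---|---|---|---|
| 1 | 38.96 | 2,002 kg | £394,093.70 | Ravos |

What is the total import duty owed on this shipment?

£102,464.36

Line 1 (38.96, Ravos, 2,002 kg, £394,093.70):
Base rate for 38.96 is 26%.
The additional-duty order on 38.96 targets Aston, not Ravos; it does not apply.
Duty = £394,093.70 × 26% = £102,464.36.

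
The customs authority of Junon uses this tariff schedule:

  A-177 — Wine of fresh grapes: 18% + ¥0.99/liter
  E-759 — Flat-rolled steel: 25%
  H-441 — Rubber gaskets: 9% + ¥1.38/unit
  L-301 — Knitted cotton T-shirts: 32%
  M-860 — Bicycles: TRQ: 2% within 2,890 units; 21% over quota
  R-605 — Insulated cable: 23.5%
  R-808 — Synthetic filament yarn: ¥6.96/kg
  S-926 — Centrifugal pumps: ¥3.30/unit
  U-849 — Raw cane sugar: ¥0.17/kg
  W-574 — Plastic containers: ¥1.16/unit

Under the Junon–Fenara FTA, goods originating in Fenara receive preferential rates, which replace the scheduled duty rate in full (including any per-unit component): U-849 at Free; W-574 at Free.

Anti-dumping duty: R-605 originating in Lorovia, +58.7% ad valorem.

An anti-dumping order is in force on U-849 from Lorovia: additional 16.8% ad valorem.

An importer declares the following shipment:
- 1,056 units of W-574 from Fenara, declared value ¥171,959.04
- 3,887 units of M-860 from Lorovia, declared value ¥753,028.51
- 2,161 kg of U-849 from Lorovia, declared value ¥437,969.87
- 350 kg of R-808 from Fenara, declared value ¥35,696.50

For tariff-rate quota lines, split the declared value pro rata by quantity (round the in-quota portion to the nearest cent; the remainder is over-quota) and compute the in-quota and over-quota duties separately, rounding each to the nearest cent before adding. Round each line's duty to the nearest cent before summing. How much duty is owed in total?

Line 1 (W-574, Fenara, 1,056 units, ¥171,959.04):
Base rate for W-574 is ¥1.16/unit.
Origin Fenara qualifies under the Junon–Fenara agreement and W-574 is covered: preferential rate Free applies instead.
Duty = ¥171,959.04 × 0% = ¥0.00.
Line 2 (M-860, Lorovia, 3,887 units, ¥753,028.51):
Code M-860 is under a tariff-rate quota (threshold 2,890 units). In-quota: 2,890 units at 2%; over-quota: 997 units at 21%.
Pro-rata value split: in-quota = ¥753,028.51 × 2,890/3,887 = ¥559,879.70; over-quota = ¥753,028.51 − ¥559,879.70 = ¥193,148.81.
In-quota duty = ¥559,879.70 × 2% = ¥11,197.59. Over-quota duty = ¥193,148.81 × 21% = ¥40,561.25.
Line duty = ¥11,197.59 + ¥40,561.25 = ¥51,758.84.
Line 3 (U-849, Lorovia, 2,161 kg, ¥437,969.87):
Base rate for U-849 is ¥0.17/kg.
U-849 has an FTA preferential rate, but origin Lorovia is not Fenara; base rate stands.
Additional duty on U-849 from Lorovia: +16.8% ad valorem. Applied ad valorem rate = 16.8%.
Duty = ¥437,969.87 × 16.8% + 2,161 × ¥0.17 = ¥73,946.31.
Line 4 (R-808, Fenara, 350 kg, ¥35,696.50):
Base rate for R-808 is ¥6.96/kg.
Origin Fenara is the FTA partner but R-808 is not on the preference list; base rate stands.
Duty = 350 × ¥6.96 = ¥2,436.00.
Total = ¥0.00 + ¥51,758.84 + ¥73,946.31 + ¥2,436.00 = ¥128,141.15.

¥128,141.15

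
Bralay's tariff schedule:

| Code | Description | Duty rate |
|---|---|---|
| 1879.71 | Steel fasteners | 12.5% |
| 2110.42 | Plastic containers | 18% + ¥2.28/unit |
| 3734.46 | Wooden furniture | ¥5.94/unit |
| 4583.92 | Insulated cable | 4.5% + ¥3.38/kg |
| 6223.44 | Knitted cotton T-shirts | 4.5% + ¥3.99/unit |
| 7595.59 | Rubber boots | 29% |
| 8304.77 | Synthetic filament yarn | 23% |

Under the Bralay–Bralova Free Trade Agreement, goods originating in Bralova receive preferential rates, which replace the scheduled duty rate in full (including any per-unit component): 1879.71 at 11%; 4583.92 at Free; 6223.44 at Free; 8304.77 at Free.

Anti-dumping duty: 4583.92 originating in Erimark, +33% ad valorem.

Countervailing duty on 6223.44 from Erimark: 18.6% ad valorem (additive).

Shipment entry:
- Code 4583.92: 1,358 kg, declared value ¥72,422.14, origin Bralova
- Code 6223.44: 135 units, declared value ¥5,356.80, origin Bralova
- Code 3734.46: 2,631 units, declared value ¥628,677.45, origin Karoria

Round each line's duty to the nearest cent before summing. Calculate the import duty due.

Line 1 (4583.92, Bralova, 1,358 kg, ¥72,422.14):
Base rate for 4583.92 is 4.5% + ¥3.38/kg.
Origin Bralova qualifies under the Bralay–Bralova agreement and 4583.92 is covered: preferential rate Free applies instead.
The additional-duty order on 4583.92 targets Erimark, not Bralova; it does not apply.
Duty = ¥72,422.14 × 0% = ¥0.00.
Line 2 (6223.44, Bralova, 135 units, ¥5,356.80):
Base rate for 6223.44 is 4.5% + ¥3.99/unit.
Origin Bralova qualifies under the Bralay–Bralova agreement and 6223.44 is covered: preferential rate Free applies instead.
The additional-duty order on 6223.44 targets Erimark, not Bralova; it does not apply.
Duty = ¥5,356.80 × 0% = ¥0.00.
Line 3 (3734.46, Karoria, 2,631 units, ¥628,677.45):
Base rate for 3734.46 is ¥5.94/unit.
Duty = 2,631 × ¥5.94 = ¥15,628.14.
Total = ¥0.00 + ¥0.00 + ¥15,628.14 = ¥15,628.14.

¥15,628.14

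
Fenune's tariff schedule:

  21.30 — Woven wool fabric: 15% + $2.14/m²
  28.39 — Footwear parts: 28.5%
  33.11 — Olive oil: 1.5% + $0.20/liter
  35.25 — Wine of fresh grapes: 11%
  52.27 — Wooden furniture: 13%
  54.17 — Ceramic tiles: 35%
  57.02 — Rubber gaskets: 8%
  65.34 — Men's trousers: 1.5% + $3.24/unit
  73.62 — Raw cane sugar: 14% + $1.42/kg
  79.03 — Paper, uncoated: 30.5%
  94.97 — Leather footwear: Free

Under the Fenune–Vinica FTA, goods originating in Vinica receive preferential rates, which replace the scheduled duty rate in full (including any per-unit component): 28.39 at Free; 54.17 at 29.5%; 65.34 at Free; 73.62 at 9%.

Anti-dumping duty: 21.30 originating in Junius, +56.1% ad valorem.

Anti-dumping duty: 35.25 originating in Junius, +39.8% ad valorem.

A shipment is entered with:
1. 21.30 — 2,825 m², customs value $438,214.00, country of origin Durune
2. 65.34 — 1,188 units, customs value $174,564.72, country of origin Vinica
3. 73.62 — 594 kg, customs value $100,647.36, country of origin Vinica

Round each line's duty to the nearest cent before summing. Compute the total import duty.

Line 1 (21.30, Durune, 2,825 m², $438,214.00):
Base rate for 21.30 is 15% + $2.14/m².
The additional-duty order on 21.30 targets Junius, not Durune; it does not apply.
Duty = $438,214.00 × 15% + 2,825 × $2.14 = $71,777.60.
Line 2 (65.34, Vinica, 1,188 units, $174,564.72):
Base rate for 65.34 is 1.5% + $3.24/unit.
Origin Vinica qualifies under the Fenune–Vinica agreement and 65.34 is covered: preferential rate Free applies instead.
Duty = $174,564.72 × 0% = $0.00.
Line 3 (73.62, Vinica, 594 kg, $100,647.36):
Base rate for 73.62 is 14% + $1.42/kg.
Origin Vinica qualifies under the Fenune–Vinica agreement and 73.62 is covered: preferential rate 9% applies instead.
Duty = $100,647.36 × 9% = $9,058.26.
Total = $71,777.60 + $0.00 + $9,058.26 = $80,835.86.

$80,835.86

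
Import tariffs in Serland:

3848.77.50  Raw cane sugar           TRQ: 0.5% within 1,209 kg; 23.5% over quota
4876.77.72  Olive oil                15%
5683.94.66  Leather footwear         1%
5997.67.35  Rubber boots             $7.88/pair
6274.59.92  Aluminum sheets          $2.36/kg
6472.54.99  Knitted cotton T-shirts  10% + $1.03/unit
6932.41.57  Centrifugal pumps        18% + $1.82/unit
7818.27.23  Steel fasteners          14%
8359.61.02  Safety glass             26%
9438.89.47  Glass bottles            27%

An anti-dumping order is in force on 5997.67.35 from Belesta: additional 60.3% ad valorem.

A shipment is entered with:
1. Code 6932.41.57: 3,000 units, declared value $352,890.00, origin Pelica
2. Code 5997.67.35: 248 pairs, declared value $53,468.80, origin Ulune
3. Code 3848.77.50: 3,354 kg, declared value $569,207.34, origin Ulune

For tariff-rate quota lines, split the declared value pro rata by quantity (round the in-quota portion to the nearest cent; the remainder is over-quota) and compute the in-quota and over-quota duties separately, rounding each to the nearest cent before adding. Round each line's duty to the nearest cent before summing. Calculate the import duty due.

$157,506.91

Line 1 (6932.41.57, Pelica, 3,000 units, $352,890.00):
Base rate for 6932.41.57 is 18% + $1.82/unit.
Duty = $352,890.00 × 18% + 3,000 × $1.82 = $68,980.20.
Line 2 (5997.67.35, Ulune, 248 pairs, $53,468.80):
Base rate for 5997.67.35 is $7.88/pair.
The additional-duty order on 5997.67.35 targets Belesta, not Ulune; it does not apply.
Duty = 248 × $7.88 = $1,954.24.
Line 3 (3848.77.50, Ulune, 3,354 kg, $569,207.34):
Code 3848.77.50 is under a tariff-rate quota (threshold 1,209 kg). In-quota: 1,209 kg at 0.5%; over-quota: 2,145 kg at 23.5%.
Pro-rata value split: in-quota = $569,207.34 × 1,209/3,354 = $205,179.39; over-quota = $569,207.34 − $205,179.39 = $364,027.95.
In-quota duty = $205,179.39 × 0.5% = $1,025.90. Over-quota duty = $364,027.95 × 23.5% = $85,546.57.
Line duty = $1,025.90 + $85,546.57 = $86,572.47.
Total = $68,980.20 + $1,954.24 + $86,572.47 = $157,506.91.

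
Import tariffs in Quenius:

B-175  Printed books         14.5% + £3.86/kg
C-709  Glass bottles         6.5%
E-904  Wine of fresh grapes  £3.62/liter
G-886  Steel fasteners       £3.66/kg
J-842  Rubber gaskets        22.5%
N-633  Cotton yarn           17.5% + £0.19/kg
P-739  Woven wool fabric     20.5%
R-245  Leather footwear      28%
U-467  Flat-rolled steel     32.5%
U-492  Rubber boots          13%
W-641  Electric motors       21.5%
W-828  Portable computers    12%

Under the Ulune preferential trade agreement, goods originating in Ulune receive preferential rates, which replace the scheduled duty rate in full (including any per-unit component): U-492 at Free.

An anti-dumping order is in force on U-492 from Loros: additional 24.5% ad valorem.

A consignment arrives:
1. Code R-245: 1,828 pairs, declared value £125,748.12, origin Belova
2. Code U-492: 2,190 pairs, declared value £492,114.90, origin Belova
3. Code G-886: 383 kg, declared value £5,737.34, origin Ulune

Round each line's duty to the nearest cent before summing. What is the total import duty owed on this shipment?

Line 1 (R-245, Belova, 1,828 pairs, £125,748.12):
Base rate for R-245 is 28%.
Duty = £125,748.12 × 28% = £35,209.47.
Line 2 (U-492, Belova, 2,190 pairs, £492,114.90):
Base rate for U-492 is 13%.
U-492 has an FTA preferential rate, but origin Belova is not Ulune; base rate stands.
The additional-duty order on U-492 targets Loros, not Belova; it does not apply.
Duty = £492,114.90 × 13% = £63,974.94.
Line 3 (G-886, Ulune, 383 kg, £5,737.34):
Base rate for G-886 is £3.66/kg.
Origin Ulune is the FTA partner but G-886 is not on the preference list; base rate stands.
Duty = 383 × £3.66 = £1,401.78.
Total = £35,209.47 + £63,974.94 + £1,401.78 = £100,586.19.

£100,586.19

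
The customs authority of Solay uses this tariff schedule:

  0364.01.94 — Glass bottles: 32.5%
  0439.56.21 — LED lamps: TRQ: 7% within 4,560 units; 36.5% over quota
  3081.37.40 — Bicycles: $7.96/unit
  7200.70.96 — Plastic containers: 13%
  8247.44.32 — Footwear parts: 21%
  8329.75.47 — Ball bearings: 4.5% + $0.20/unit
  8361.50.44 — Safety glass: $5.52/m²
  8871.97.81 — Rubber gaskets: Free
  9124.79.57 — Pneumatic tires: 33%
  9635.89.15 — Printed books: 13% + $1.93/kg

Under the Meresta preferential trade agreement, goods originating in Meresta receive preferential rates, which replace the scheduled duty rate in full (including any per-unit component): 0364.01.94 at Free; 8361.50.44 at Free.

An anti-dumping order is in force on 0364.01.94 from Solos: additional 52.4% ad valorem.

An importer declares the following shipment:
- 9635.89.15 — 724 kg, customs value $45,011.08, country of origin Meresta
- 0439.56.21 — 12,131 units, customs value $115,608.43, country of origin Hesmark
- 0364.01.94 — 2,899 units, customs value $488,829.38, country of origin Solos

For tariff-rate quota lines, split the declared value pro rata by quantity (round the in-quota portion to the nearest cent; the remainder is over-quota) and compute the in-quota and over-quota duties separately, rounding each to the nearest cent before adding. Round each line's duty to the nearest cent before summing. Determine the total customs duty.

$451,642.22

Line 1 (9635.89.15, Meresta, 724 kg, $45,011.08):
Base rate for 9635.89.15 is 13% + $1.93/kg.
Origin Meresta is the FTA partner but 9635.89.15 is not on the preference list; base rate stands.
Duty = $45,011.08 × 13% + 724 × $1.93 = $7,248.76.
Line 2 (0439.56.21, Hesmark, 12,131 units, $115,608.43):
Code 0439.56.21 is under a tariff-rate quota (threshold 4,560 units). In-quota: 4,560 units at 7%; over-quota: 7,571 units at 36.5%.
Pro-rata value split: in-quota = $115,608.43 × 4,560/12,131 = $43,456.80; over-quota = $115,608.43 − $43,456.80 = $72,151.63.
In-quota duty = $43,456.80 × 7% = $3,041.98. Over-quota duty = $72,151.63 × 36.5% = $26,335.34.
Line duty = $3,041.98 + $26,335.34 = $29,377.32.
Line 3 (0364.01.94, Solos, 2,899 units, $488,829.38):
Base rate for 0364.01.94 is 32.5%.
0364.01.94 has an FTA preferential rate, but origin Solos is not Meresta; base rate stands.
Additional duty on 0364.01.94 from Solos: +52.4%. Applied ad valorem rate: 32.5% + 52.4% = 84.9%.
Duty = $488,829.38 × 84.9% = $415,016.14.
Total = $7,248.76 + $29,377.32 + $415,016.14 = $451,642.22.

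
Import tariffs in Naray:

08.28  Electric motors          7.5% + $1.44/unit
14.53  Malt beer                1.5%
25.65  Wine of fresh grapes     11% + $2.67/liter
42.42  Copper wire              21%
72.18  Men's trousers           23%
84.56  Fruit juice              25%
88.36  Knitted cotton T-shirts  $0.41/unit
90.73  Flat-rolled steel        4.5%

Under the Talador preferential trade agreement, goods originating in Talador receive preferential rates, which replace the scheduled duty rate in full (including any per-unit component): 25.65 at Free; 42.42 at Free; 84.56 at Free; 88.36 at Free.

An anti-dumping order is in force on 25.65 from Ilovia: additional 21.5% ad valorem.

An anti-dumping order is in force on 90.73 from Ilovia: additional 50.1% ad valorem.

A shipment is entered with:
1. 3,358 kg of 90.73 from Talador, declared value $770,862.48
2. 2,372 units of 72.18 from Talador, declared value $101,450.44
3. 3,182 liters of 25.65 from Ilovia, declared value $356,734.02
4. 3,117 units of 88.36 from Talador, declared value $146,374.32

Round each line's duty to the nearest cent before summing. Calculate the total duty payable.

Line 1 (90.73, Talador, 3,358 kg, $770,862.48):
Base rate for 90.73 is 4.5%.
Origin Talador is the FTA partner but 90.73 is not on the preference list; base rate stands.
The additional-duty order on 90.73 targets Ilovia, not Talador; it does not apply.
Duty = $770,862.48 × 4.5% = $34,688.81.
Line 2 (72.18, Talador, 2,372 units, $101,450.44):
Base rate for 72.18 is 23%.
Origin Talador is the FTA partner but 72.18 is not on the preference list; base rate stands.
Duty = $101,450.44 × 23% = $23,333.60.
Line 3 (25.65, Ilovia, 3,182 liters, $356,734.02):
Base rate for 25.65 is 11% + $2.67/liter.
25.65 has an FTA preferential rate, but origin Ilovia is not Talador; base rate stands.
Additional duty on 25.65 from Ilovia: +21.5%. Applied ad valorem rate: 11% + 21.5% = 32.5%.
Duty = $356,734.02 × 32.5% + 3,182 × $2.67 = $124,434.50.
Line 4 (88.36, Talador, 3,117 units, $146,374.32):
Base rate for 88.36 is $0.41/unit.
Origin Talador qualifies under the Naray–Talador agreement and 88.36 is covered: preferential rate Free applies instead.
Duty = $146,374.32 × 0% = $0.00.
Total = $34,688.81 + $23,333.60 + $124,434.50 + $0.00 = $182,456.91.

$182,456.91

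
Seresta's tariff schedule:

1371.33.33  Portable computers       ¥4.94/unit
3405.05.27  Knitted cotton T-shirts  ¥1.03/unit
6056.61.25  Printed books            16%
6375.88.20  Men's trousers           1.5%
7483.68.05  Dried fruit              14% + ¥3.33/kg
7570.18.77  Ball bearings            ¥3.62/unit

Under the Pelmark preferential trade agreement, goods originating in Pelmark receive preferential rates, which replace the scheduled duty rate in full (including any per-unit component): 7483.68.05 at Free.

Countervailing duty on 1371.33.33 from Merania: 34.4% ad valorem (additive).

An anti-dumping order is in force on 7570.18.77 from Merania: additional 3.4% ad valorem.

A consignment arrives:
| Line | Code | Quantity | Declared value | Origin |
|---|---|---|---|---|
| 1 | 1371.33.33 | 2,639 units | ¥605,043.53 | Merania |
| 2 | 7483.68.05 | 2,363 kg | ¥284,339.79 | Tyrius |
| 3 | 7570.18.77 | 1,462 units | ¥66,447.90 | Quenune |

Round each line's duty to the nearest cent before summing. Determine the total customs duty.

¥274,140.43

Line 1 (1371.33.33, Merania, 2,639 units, ¥605,043.53):
Base rate for 1371.33.33 is ¥4.94/unit.
Additional duty on 1371.33.33 from Merania: +34.4% ad valorem. Applied ad valorem rate = 34.4%.
Duty = ¥605,043.53 × 34.4% + 2,639 × ¥4.94 = ¥221,171.63.
Line 2 (7483.68.05, Tyrius, 2,363 kg, ¥284,339.79):
Base rate for 7483.68.05 is 14% + ¥3.33/kg.
7483.68.05 has an FTA preferential rate, but origin Tyrius is not Pelmark; base rate stands.
Duty = ¥284,339.79 × 14% + 2,363 × ¥3.33 = ¥47,676.36.
Line 3 (7570.18.77, Quenune, 1,462 units, ¥66,447.90):
Base rate for 7570.18.77 is ¥3.62/unit.
The additional-duty order on 7570.18.77 targets Merania, not Quenune; it does not apply.
Duty = 1,462 × ¥3.62 = ¥5,292.44.
Total = ¥221,171.63 + ¥47,676.36 + ¥5,292.44 = ¥274,140.43.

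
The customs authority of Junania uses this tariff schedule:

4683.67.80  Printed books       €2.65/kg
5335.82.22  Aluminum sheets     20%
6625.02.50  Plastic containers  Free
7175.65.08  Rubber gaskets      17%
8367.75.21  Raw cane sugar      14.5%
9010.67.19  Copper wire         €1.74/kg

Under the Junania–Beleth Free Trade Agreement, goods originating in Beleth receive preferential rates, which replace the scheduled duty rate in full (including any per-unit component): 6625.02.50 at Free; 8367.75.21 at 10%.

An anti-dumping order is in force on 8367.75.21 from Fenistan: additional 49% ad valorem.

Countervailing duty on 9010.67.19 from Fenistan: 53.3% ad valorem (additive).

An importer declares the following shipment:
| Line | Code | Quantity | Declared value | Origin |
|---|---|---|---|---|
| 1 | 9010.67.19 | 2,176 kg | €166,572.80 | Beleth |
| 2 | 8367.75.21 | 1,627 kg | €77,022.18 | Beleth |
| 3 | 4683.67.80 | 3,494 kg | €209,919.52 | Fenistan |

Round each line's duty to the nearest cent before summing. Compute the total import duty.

Line 1 (9010.67.19, Beleth, 2,176 kg, €166,572.80):
Base rate for 9010.67.19 is €1.74/kg.
Origin Beleth is the FTA partner but 9010.67.19 is not on the preference list; base rate stands.
The additional-duty order on 9010.67.19 targets Fenistan, not Beleth; it does not apply.
Duty = 2,176 × €1.74 = €3,786.24.
Line 2 (8367.75.21, Beleth, 1,627 kg, €77,022.18):
Base rate for 8367.75.21 is 14.5%.
Origin Beleth qualifies under the Junania–Beleth agreement and 8367.75.21 is covered: preferential rate 10% applies instead.
The additional-duty order on 8367.75.21 targets Fenistan, not Beleth; it does not apply.
Duty = €77,022.18 × 10% = €7,702.22.
Line 3 (4683.67.80, Fenistan, 3,494 kg, €209,919.52):
Base rate for 4683.67.80 is €2.65/kg.
Duty = 3,494 × €2.65 = €9,259.10.
Total = €3,786.24 + €7,702.22 + €9,259.10 = €20,747.56.

€20,747.56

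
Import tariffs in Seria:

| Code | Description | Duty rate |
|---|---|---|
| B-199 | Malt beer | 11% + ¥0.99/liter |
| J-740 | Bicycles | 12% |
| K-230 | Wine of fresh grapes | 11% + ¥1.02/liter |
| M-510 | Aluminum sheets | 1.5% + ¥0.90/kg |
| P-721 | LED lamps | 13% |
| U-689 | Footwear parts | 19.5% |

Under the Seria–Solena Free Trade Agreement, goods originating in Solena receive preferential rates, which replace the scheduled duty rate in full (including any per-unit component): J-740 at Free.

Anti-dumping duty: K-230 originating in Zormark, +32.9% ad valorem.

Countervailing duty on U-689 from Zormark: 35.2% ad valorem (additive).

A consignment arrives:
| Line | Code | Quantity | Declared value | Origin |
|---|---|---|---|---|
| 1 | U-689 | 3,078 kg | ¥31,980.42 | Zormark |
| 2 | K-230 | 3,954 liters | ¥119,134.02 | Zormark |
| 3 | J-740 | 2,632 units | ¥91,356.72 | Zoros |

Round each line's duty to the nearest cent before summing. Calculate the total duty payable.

Line 1 (U-689, Zormark, 3,078 kg, ¥31,980.42):
Base rate for U-689 is 19.5%.
Additional duty on U-689 from Zormark: +35.2%. Applied ad valorem rate: 19.5% + 35.2% = 54.7%.
Duty = ¥31,980.42 × 54.7% = ¥17,493.29.
Line 2 (K-230, Zormark, 3,954 liters, ¥119,134.02):
Base rate for K-230 is 11% + ¥1.02/liter.
Additional duty on K-230 from Zormark: +32.9%. Applied ad valorem rate: 11% + 32.9% = 43.9%.
Duty = ¥119,134.02 × 43.9% + 3,954 × ¥1.02 = ¥56,332.91.
Line 3 (J-740, Zoros, 2,632 units, ¥91,356.72):
Base rate for J-740 is 12%.
J-740 has an FTA preferential rate, but origin Zoros is not Solena; base rate stands.
Duty = ¥91,356.72 × 12% = ¥10,962.81.
Total = ¥17,493.29 + ¥56,332.91 + ¥10,962.81 = ¥84,789.01.

¥84,789.01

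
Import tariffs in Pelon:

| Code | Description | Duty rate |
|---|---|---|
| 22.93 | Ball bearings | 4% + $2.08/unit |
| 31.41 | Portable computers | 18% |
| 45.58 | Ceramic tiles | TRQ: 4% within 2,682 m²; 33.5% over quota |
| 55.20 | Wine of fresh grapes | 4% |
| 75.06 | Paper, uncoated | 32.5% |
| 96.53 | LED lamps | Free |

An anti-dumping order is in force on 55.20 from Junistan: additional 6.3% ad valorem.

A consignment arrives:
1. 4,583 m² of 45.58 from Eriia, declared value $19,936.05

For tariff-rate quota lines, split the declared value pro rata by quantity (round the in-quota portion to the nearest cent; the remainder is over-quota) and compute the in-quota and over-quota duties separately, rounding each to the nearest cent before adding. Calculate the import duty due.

$3,236.90

Line 1 (45.58, Eriia, 4,583 m², $19,936.05):
Code 45.58 is under a tariff-rate quota (threshold 2,682 m²). In-quota: 2,682 m² at 4%; over-quota: 1,901 m² at 33.5%.
Pro-rata value split: in-quota = $19,936.05 × 2,682/4,583 = $11,666.70; over-quota = $19,936.05 − $11,666.70 = $8,269.35.
In-quota duty = $11,666.70 × 4% = $466.67. Over-quota duty = $8,269.35 × 33.5% = $2,770.23.
Line duty = $466.67 + $2,770.23 = $3,236.90.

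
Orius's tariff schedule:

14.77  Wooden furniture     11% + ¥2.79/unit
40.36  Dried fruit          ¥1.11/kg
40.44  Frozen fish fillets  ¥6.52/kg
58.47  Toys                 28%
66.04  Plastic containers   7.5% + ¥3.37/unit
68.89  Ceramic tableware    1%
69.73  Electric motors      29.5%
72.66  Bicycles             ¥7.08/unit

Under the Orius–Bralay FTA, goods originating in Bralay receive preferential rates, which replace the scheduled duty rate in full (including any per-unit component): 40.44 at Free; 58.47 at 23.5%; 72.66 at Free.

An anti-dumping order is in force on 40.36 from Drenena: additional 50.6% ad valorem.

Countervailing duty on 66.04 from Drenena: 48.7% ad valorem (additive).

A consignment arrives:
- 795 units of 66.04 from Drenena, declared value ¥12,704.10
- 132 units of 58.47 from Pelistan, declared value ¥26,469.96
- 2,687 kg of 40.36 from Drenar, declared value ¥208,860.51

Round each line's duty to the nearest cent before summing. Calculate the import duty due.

Line 1 (66.04, Drenena, 795 units, ¥12,704.10):
Base rate for 66.04 is 7.5% + ¥3.37/unit.
Additional duty on 66.04 from Drenena: +48.7%. Applied ad valorem rate: 7.5% + 48.7% = 56.2%.
Duty = ¥12,704.10 × 56.2% + 795 × ¥3.37 = ¥9,818.85.
Line 2 (58.47, Pelistan, 132 units, ¥26,469.96):
Base rate for 58.47 is 28%.
58.47 has an FTA preferential rate, but origin Pelistan is not Bralay; base rate stands.
Duty = ¥26,469.96 × 28% = ¥7,411.59.
Line 3 (40.36, Drenar, 2,687 kg, ¥208,860.51):
Base rate for 40.36 is ¥1.11/kg.
The additional-duty order on 40.36 targets Drenena, not Drenar; it does not apply.
Duty = 2,687 × ¥1.11 = ¥2,982.57.
Total = ¥9,818.85 + ¥7,411.59 + ¥2,982.57 = ¥20,213.01.

¥20,213.01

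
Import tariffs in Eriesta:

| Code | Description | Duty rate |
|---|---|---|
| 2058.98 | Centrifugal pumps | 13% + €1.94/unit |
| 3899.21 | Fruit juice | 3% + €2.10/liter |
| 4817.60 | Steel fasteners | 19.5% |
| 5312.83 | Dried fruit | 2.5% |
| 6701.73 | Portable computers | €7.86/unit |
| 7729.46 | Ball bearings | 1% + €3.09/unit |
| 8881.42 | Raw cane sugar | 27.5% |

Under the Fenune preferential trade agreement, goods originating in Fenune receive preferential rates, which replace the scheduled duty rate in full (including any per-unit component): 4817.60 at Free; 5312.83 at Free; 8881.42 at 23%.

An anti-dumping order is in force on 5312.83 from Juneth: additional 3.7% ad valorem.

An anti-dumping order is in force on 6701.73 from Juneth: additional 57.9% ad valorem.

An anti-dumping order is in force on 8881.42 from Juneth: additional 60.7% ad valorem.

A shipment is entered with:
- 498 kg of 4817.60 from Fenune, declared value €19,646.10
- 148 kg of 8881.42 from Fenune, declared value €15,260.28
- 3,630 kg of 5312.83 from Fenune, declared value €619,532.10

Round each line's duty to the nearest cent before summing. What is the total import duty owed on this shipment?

Line 1 (4817.60, Fenune, 498 kg, €19,646.10):
Base rate for 4817.60 is 19.5%.
Origin Fenune qualifies under the Eriesta–Fenune agreement and 4817.60 is covered: preferential rate Free applies instead.
Duty = €19,646.10 × 0% = €0.00.
Line 2 (8881.42, Fenune, 148 kg, €15,260.28):
Base rate for 8881.42 is 27.5%.
Origin Fenune qualifies under the Eriesta–Fenune agreement and 8881.42 is covered: preferential rate 23% applies instead.
The additional-duty order on 8881.42 targets Juneth, not Fenune; it does not apply.
Duty = €15,260.28 × 23% = €3,509.86.
Line 3 (5312.83, Fenune, 3,630 kg, €619,532.10):
Base rate for 5312.83 is 2.5%.
Origin Fenune qualifies under the Eriesta–Fenune agreement and 5312.83 is covered: preferential rate Free applies instead.
The additional-duty order on 5312.83 targets Juneth, not Fenune; it does not apply.
Duty = €619,532.10 × 0% = €0.00.
Total = €0.00 + €3,509.86 + €0.00 = €3,509.86.

€3,509.86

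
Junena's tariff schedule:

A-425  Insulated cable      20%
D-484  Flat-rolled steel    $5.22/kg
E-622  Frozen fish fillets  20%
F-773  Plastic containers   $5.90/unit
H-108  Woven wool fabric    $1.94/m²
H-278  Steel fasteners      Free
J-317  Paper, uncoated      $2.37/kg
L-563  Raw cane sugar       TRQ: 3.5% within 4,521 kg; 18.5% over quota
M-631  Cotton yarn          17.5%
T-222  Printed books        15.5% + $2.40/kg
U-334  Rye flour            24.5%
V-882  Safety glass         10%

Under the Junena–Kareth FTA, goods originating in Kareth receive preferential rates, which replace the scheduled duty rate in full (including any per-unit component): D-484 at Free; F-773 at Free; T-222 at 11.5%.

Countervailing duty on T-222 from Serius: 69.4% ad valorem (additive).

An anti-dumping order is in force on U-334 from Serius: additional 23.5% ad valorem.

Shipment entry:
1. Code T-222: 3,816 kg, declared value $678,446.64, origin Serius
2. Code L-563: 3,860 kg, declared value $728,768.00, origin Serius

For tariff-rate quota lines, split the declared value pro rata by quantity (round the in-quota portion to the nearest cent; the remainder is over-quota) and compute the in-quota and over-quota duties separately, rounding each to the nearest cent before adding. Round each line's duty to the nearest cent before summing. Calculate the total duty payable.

$610,666.48

Line 1 (T-222, Serius, 3,816 kg, $678,446.64):
Base rate for T-222 is 15.5% + $2.40/kg.
T-222 has an FTA preferential rate, but origin Serius is not Kareth; base rate stands.
Additional duty on T-222 from Serius: +69.4%. Applied ad valorem rate: 15.5% + 69.4% = 84.9%.
Duty = $678,446.64 × 84.9% + 3,816 × $2.40 = $585,159.60.
Line 2 (L-563, Serius, 3,860 kg, $728,768.00):
Code L-563 is under a tariff-rate quota (threshold 4,521 kg). Quantity 3,860 kg is within the quota, so the in-quota rate 3.5% applies to the full value.
Duty = $728,768.00 × 3.5% = $25,506.88.
Total = $585,159.60 + $25,506.88 = $610,666.48.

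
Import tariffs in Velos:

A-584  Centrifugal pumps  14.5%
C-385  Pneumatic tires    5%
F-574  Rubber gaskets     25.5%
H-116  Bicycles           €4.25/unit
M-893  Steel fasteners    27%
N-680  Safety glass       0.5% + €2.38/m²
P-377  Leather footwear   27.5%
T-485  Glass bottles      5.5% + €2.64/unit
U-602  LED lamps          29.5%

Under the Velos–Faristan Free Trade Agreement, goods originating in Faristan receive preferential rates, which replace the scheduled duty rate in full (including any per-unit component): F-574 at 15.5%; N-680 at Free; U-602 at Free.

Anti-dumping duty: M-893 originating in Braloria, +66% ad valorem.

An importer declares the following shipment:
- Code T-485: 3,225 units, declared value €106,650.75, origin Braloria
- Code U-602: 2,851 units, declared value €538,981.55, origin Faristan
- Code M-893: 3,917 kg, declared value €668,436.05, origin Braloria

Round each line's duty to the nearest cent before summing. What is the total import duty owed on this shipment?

Line 1 (T-485, Braloria, 3,225 units, €106,650.75):
Base rate for T-485 is 5.5% + €2.64/unit.
Duty = €106,650.75 × 5.5% + 3,225 × €2.64 = €14,379.79.
Line 2 (U-602, Faristan, 2,851 units, €538,981.55):
Base rate for U-602 is 29.5%.
Origin Faristan qualifies under the Velos–Faristan agreement and U-602 is covered: preferential rate Free applies instead.
Duty = €538,981.55 × 0% = €0.00.
Line 3 (M-893, Braloria, 3,917 kg, €668,436.05):
Base rate for M-893 is 27%.
Additional duty on M-893 from Braloria: +66%. Applied ad valorem rate: 27% + 66% = 93%.
Duty = €668,436.05 × 93% = €621,645.53.
Total = €14,379.79 + €0.00 + €621,645.53 = €636,025.32.

€636,025.32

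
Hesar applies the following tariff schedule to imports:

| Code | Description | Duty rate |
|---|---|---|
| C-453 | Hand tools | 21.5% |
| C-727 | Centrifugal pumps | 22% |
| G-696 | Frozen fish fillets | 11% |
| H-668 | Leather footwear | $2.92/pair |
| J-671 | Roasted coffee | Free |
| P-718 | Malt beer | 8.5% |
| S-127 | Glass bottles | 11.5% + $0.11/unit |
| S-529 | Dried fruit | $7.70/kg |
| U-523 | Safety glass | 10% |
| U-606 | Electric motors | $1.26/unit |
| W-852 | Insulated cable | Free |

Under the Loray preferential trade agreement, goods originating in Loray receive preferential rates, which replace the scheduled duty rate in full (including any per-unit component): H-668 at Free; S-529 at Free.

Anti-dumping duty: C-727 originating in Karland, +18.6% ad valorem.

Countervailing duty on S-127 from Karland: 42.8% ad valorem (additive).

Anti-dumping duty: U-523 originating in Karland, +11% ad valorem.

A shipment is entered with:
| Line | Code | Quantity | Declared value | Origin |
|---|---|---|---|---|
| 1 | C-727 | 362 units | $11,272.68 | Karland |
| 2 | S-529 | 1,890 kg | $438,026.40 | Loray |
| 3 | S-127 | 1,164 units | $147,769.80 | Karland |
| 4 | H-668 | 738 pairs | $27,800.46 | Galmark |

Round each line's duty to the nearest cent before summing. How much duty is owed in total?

Line 1 (C-727, Karland, 362 units, $11,272.68):
Base rate for C-727 is 22%.
Additional duty on C-727 from Karland: +18.6%. Applied ad valorem rate: 22% + 18.6% = 40.6%.
Duty = $11,272.68 × 40.6% = $4,576.71.
Line 2 (S-529, Loray, 1,890 kg, $438,026.40):
Base rate for S-529 is $7.70/kg.
Origin Loray qualifies under the Hesar–Loray agreement and S-529 is covered: preferential rate Free applies instead.
Duty = $438,026.40 × 0% = $0.00.
Line 3 (S-127, Karland, 1,164 units, $147,769.80):
Base rate for S-127 is 11.5% + $0.11/unit.
Additional duty on S-127 from Karland: +42.8%. Applied ad valorem rate: 11.5% + 42.8% = 54.3%.
Duty = $147,769.80 × 54.3% + 1,164 × $0.11 = $80,367.04.
Line 4 (H-668, Galmark, 738 pairs, $27,800.46):
Base rate for H-668 is $2.92/pair.
H-668 has an FTA preferential rate, but origin Galmark is not Loray; base rate stands.
Duty = 738 × $2.92 = $2,154.96.
Total = $4,576.71 + $0.00 + $80,367.04 + $2,154.96 = $87,098.71.

$87,098.71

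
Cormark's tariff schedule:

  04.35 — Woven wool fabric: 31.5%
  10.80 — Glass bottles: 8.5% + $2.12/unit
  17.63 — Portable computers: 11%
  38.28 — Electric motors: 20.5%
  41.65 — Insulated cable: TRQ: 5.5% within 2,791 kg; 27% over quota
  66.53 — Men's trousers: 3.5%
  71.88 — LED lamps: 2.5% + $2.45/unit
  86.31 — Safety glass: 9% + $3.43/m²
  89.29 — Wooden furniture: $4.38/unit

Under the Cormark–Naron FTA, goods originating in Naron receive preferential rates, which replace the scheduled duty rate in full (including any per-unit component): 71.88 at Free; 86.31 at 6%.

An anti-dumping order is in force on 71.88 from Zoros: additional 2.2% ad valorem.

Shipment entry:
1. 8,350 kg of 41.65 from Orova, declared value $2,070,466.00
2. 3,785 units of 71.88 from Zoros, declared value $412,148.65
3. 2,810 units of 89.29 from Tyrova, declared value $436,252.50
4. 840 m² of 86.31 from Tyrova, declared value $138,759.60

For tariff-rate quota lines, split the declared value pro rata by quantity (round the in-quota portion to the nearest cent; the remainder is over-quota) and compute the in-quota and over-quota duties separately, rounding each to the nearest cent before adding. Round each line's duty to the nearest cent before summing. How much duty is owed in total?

Line 1 (41.65, Orova, 8,350 kg, $2,070,466.00):
Code 41.65 is under a tariff-rate quota (threshold 2,791 kg). In-quota: 2,791 kg at 5.5%; over-quota: 5,559 kg at 27%.
Pro-rata value split: in-quota = $2,070,466.00 × 2,791/8,350 = $692,056.36; over-quota = $2,070,466.00 − $692,056.36 = $1,378,409.64.
In-quota duty = $692,056.36 × 5.5% = $38,063.10. Over-quota duty = $1,378,409.64 × 27% = $372,170.60.
Line duty = $38,063.10 + $372,170.60 = $410,233.70.
Line 2 (71.88, Zoros, 3,785 units, $412,148.65):
Base rate for 71.88 is 2.5% + $2.45/unit.
71.88 has an FTA preferential rate, but origin Zoros is not Naron; base rate stands.
Additional duty on 71.88 from Zoros: +2.2%. Applied ad valorem rate: 2.5% + 2.2% = 4.7%.
Duty = $412,148.65 × 4.7% + 3,785 × $2.45 = $28,644.24.
Line 3 (89.29, Tyrova, 2,810 units, $436,252.50):
Base rate for 89.29 is $4.38/unit.
Duty = 2,810 × $4.38 = $12,307.80.
Line 4 (86.31, Tyrova, 840 m², $138,759.60):
Base rate for 86.31 is 9% + $3.43/m².
86.31 has an FTA preferential rate, but origin Tyrova is not Naron; base rate stands.
Duty = $138,759.60 × 9% + 840 × $3.43 = $15,369.56.
Total = $410,233.70 + $28,644.24 + $12,307.80 + $15,369.56 = $466,555.30.

$466,555.30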